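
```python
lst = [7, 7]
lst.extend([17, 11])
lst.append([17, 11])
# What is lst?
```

After line 1: lst = [7, 7]
After line 2 (extend unpacks [17, 11]): lst = [7, 7, 17, 11]
After line 3 (append adds [17, 11] as single element): lst = [7, 7, 17, 11, [17, 11]]

[7, 7, 17, 11, [17, 11]]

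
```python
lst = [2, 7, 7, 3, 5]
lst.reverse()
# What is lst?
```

[5, 3, 7, 7, 2]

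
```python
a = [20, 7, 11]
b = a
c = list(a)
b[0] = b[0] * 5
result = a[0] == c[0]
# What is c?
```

After line 1: a = [20, 7, 11]
After line 2 (b = a, alias): a = [20, 7, 11], b = [20, 7, 11]
After line 3 (c = list(a) is a copy, new object): c = [20, 7, 11]
After line 4 (b[0] = 20 * 5 = 100; mutates shared a/b): a = b = [100, 7, 11], c = [20, 7, 11]
After line 5 (a[0] = 100, c[0] = 20; result = False)

[20, 7, 11]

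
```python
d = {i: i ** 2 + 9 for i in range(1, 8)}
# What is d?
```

{1: 10, 2: 13, 3: 18, 4: 25, 5: 34, 6: 45, 7: 58}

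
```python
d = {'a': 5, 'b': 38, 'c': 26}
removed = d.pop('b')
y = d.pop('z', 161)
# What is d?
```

After line 1: d = {'a': 5, 'b': 38, 'c': 26}
After line 2 (pop 'b' returns 38): d = {'a': 5, 'c': 26}, removed = 38
After line 3 (pop 'z' missing, returns default 161): d = {'a': 5, 'c': 26}, y = 161

{'a': 5, 'c': 26}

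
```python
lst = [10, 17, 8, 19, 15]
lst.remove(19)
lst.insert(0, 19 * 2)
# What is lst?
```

After line 1: lst = [10, 17, 8, 19, 15]
After line 2 (remove first 19): lst = [10, 17, 8, 15]
After line 3 (insert 38 at index 0): lst = [38, 10, 17, 8, 15]

[38, 10, 17, 8, 15]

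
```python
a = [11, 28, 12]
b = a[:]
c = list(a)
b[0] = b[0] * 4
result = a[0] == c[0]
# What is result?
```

After line 1: a = [11, 28, 12]
After line 2 (b = a[:], copy): a = [11, 28, 12], b = [11, 28, 12]
After line 3 (c = list(a) is a copy, new object): c = [11, 28, 12]
After line 4 (b[0] = 11 * 4 = 44; only b mutates (copy)): a = [11, 28, 12], b = [44, 28, 12], c = [11, 28, 12]
After line 5 (a[0] = 11, c[0] = 11; result = True)

True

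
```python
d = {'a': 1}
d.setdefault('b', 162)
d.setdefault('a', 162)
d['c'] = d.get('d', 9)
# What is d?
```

After line 1: d = {'a': 1}
After line 2 (setdefault adds 'b'=162): d = {'a': 1, 'b': 162}
After line 3 (setdefault 'a' no-op, already exists): d = {'a': 1, 'b': 162}
After line 4 (get('d', 9) returns default since 'd' not in d): d = {'a': 1, 'b': 162, 'c': 9}

{'a': 1, 'b': 162, 'c': 9}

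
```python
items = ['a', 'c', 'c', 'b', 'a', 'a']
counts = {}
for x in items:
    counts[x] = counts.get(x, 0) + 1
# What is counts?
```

Initial: counts = {}, items = ['a', 'c', 'c', 'b', 'a', 'a']
See 'a': counts = {'a': 1}
See 'c': counts = {'a': 1, 'c': 1}
See 'c': counts = {'a': 1, 'c': 2}
See 'b': counts = {'a': 1, 'c': 2, 'b': 1}
See 'a': counts = {'a': 2, 'c': 2, 'b': 1}
See 'a': counts = {'a': 3, 'c': 2, 'b': 1}

{'a': 3, 'c': 2, 'b': 1}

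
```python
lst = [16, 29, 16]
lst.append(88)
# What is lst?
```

[16, 29, 16, 88]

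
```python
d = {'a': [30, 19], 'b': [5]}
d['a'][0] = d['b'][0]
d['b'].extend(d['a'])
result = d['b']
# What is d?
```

After line 1: d = {'a': [30, 19], 'b': [5]}
After line 2 (a[0] = b[0] = 5): d = {'a': [5, 19], 'b': [5]}
After line 3 (b.extend(a) appends [5, 19]): d = {'a': [5, 19], 'b': [5, 5, 19]}
After line 4: result = d['b'] = [5, 5, 19]

{'a': [5, 19], 'b': [5, 5, 19]}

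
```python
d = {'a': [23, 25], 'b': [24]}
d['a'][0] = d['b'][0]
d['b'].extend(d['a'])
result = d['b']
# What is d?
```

After line 1: d = {'a': [23, 25], 'b': [24]}
After line 2 (a[0] = b[0] = 24): d = {'a': [24, 25], 'b': [24]}
After line 3 (b.extend(a) appends [24, 25]): d = {'a': [24, 25], 'b': [24, 24, 25]}
After line 4: result = d['b'] = [24, 24, 25]

{'a': [24, 25], 'b': [24, 24, 25]}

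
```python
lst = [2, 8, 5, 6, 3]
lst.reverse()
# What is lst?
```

[3, 6, 5, 8, 2]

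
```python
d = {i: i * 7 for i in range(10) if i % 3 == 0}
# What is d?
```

{0: 0, 3: 21, 6: 42, 9: 63}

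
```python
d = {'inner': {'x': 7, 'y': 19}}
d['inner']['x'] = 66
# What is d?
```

After line 1: d = {'inner': {'x': 7, 'y': 19}}
After line 2 (inner x overwritten): d = {'inner': {'x': 66, 'y': 19}}

{'inner': {'x': 66, 'y': 19}}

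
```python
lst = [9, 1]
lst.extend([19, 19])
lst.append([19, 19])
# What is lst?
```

After line 1: lst = [9, 1]
After line 2 (extend unpacks [19, 19]): lst = [9, 1, 19, 19]
After line 3 (append adds [19, 19] as single element): lst = [9, 1, 19, 19, [19, 19]]

[9, 1, 19, 19, [19, 19]]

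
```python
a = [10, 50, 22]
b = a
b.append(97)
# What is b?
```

After line 1: a = [10, 50, 22]
After line 2 (b = a is an alias, same object): a = [10, 50, 22], b = [10, 50, 22]
After line 3 (b.append mutates the shared list): a = [10, 50, 22, 97], b = [10, 50, 22, 97]

[10, 50, 22, 97]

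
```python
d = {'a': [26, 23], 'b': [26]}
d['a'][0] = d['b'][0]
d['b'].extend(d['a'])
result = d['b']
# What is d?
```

After line 1: d = {'a': [26, 23], 'b': [26]}
After line 2 (a[0] = b[0] = 26): d = {'a': [26, 23], 'b': [26]}
After line 3 (b.extend(a) appends [26, 23]): d = {'a': [26, 23], 'b': [26, 26, 23]}
After line 4: result = d['b'] = [26, 26, 23]

{'a': [26, 23], 'b': [26, 26, 23]}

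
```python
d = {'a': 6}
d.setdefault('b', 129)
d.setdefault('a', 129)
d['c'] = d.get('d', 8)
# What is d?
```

After line 1: d = {'a': 6}
After line 2 (setdefault adds 'b'=129): d = {'a': 6, 'b': 129}
After line 3 (setdefault 'a' no-op, already exists): d = {'a': 6, 'b': 129}
After line 4 (get('d', 8) returns default since 'd' not in d): d = {'a': 6, 'b': 129, 'c': 8}

{'a': 6, 'b': 129, 'c': 8}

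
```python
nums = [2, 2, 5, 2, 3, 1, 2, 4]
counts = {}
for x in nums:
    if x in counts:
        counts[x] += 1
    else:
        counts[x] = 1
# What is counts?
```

Initial: counts = {}, nums = [2, 2, 5, 2, 3, 1, 2, 4]
See 2: counts = {2: 1}
See 2: counts = {2: 2}
See 5: counts = {2: 2, 5: 1}
See 2: counts = {2: 3, 5: 1}
See 3: counts = {2: 3, 5: 1, 3: 1}
See 1: counts = {2: 3, 5: 1, 3: 1, 1: 1}
See 2: counts = {2: 4, 5: 1, 3: 1, 1: 1}
See 4: counts = {2: 4, 5: 1, 3: 1, 1: 1, 4: 1}

{2: 4, 5: 1, 3: 1, 1: 1, 4: 1}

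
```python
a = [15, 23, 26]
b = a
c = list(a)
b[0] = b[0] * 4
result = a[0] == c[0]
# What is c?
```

After line 1: a = [15, 23, 26]
After line 2 (b = a, alias): a = [15, 23, 26], b = [15, 23, 26]
After line 3 (c = list(a) is a copy, new object): c = [15, 23, 26]
After line 4 (b[0] = 15 * 4 = 60; mutates shared a/b): a = b = [60, 23, 26], c = [15, 23, 26]
After line 5 (a[0] = 60, c[0] = 15; result = False)

[15, 23, 26]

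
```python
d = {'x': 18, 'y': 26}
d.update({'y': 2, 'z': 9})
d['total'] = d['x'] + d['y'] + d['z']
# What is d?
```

After line 1: d = {'x': 18, 'y': 26}
After line 2 (y overwritten, z added): d = {'x': 18, 'y': 2, 'z': 9}
After line 3 (total = 18 + 2 + 9 = 29): d = {'x': 18, 'y': 2, 'z': 9, 'total': 29}

{'x': 18, 'y': 2, 'z': 9, 'total': 29}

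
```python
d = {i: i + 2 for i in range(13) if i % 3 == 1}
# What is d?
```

{1: 3, 4: 6, 7: 9, 10: 12}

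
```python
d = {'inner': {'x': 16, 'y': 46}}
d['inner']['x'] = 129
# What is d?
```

After line 1: d = {'inner': {'x': 16, 'y': 46}}
After line 2 (inner x overwritten): d = {'inner': {'x': 129, 'y': 46}}

{'inner': {'x': 129, 'y': 46}}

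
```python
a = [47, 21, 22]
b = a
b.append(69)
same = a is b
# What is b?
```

After line 1: a = [47, 21, 22]
After line 2 (b = a is an alias, same object): a = [47, 21, 22], b = [47, 21, 22]
After line 3 (b.append mutates the shared list): a = [47, 21, 22, 69], b = [47, 21, 22, 69]
After line 4 (same = a is b; same object -> True): same = True

[47, 21, 22, 69]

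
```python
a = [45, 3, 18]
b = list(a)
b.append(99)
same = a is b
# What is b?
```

After line 1: a = [45, 3, 18]
After line 2 (b = list(a) is a shallow copy, new object): a = [45, 3, 18], b = [45, 3, 18]
After line 3 (append only mutates b): a = [45, 3, 18], b = [45, 3, 18, 99]
After line 4 (same = a is b; different objects -> False): same = False

[45, 3, 18, 99]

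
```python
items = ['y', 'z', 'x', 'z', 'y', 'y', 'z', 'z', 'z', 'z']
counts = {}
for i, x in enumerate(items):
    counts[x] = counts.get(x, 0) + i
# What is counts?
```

Initial: counts = {}, items = ['y', 'z', 'x', 'z', 'y', 'y', 'z', 'z', 'z', 'z']
i=0, x='y': counts = {'y': 0}
i=1, x='z': counts = {'y': 0, 'z': 1}
i=2, x='x': counts = {'y': 0, 'z': 1, 'x': 2}
i=3, x='z': counts = {'y': 0, 'z': 4, 'x': 2}
i=4, x='y': counts = {'y': 4, 'z': 4, 'x': 2}
i=5, x='y': counts = {'y': 9, 'z': 4, 'x': 2}
i=6, x='z': counts = {'y': 9, 'z': 10, 'x': 2}
i=7, x='z': counts = {'y': 9, 'z': 17, 'x': 2}
i=8, x='z': counts = {'y': 9, 'z': 25, 'x': 2}
i=9, x='z': counts = {'y': 9, 'z': 34, 'x': 2}

{'y': 9, 'z': 34, 'x': 2}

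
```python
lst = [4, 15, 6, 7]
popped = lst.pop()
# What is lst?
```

[4, 15, 6]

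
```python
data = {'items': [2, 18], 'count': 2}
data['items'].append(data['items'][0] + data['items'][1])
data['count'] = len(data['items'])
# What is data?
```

After line 1: data = {'items': [2, 18], 'count': 2}
After line 2 (append 2 + 18 = 20): data = {'items': [2, 18, 20], 'count': 2}
After line 3 (count = len(items) = 3): data = {'items': [2, 18, 20], 'count': 3}

{'items': [2, 18, 20], 'count': 3}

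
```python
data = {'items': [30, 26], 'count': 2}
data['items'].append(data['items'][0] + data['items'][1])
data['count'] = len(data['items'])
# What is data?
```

After line 1: data = {'items': [30, 26], 'count': 2}
After line 2 (append 30 + 26 = 56): data = {'items': [30, 26, 56], 'count': 2}
After line 3 (count = len(items) = 3): data = {'items': [30, 26, 56], 'count': 3}

{'items': [30, 26, 56], 'count': 3}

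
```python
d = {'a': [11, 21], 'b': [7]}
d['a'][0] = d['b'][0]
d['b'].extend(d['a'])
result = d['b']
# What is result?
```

After line 1: d = {'a': [11, 21], 'b': [7]}
After line 2 (a[0] = b[0] = 7): d = {'a': [7, 21], 'b': [7]}
After line 3 (b.extend(a) appends [7, 21]): d = {'a': [7, 21], 'b': [7, 7, 21]}
After line 4: result = d['b'] = [7, 7, 21]

[7, 7, 21]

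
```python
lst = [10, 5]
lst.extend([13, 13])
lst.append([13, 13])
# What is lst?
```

After line 1: lst = [10, 5]
After line 2 (extend unpacks [13, 13]): lst = [10, 5, 13, 13]
After line 3 (append adds [13, 13] as single element): lst = [10, 5, 13, 13, [13, 13]]

[10, 5, 13, 13, [13, 13]]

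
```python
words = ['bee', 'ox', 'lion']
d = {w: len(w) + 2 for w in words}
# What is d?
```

{'bee': 5, 'ox': 4, 'lion': 6}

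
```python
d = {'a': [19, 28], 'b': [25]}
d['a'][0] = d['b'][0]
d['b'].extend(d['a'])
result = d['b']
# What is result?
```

After line 1: d = {'a': [19, 28], 'b': [25]}
After line 2 (a[0] = b[0] = 25): d = {'a': [25, 28], 'b': [25]}
After line 3 (b.extend(a) appends [25, 28]): d = {'a': [25, 28], 'b': [25, 25, 28]}
After line 4: result = d['b'] = [25, 25, 28]

[25, 25, 28]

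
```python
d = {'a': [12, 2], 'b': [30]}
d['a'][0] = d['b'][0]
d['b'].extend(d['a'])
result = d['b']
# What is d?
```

After line 1: d = {'a': [12, 2], 'b': [30]}
After line 2 (a[0] = b[0] = 30): d = {'a': [30, 2], 'b': [30]}
After line 3 (b.extend(a) appends [30, 2]): d = {'a': [30, 2], 'b': [30, 30, 2]}
After line 4: result = d['b'] = [30, 30, 2]

{'a': [30, 2], 'b': [30, 30, 2]}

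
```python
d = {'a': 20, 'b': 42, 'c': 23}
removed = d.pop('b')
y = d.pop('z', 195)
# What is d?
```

After line 1: d = {'a': 20, 'b': 42, 'c': 23}
After line 2 (pop 'b' returns 42): d = {'a': 20, 'c': 23}, removed = 42
After line 3 (pop 'z' missing, returns default 195): d = {'a': 20, 'c': 23}, y = 195

{'a': 20, 'c': 23}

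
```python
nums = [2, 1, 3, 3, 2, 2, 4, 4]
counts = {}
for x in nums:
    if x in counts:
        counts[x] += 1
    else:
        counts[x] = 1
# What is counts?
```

Initial: counts = {}, nums = [2, 1, 3, 3, 2, 2, 4, 4]
See 2: counts = {2: 1}
See 1: counts = {2: 1, 1: 1}
See 3: counts = {2: 1, 1: 1, 3: 1}
See 3: counts = {2: 1, 1: 1, 3: 2}
See 2: counts = {2: 2, 1: 1, 3: 2}
See 2: counts = {2: 3, 1: 1, 3: 2}
See 4: counts = {2: 3, 1: 1, 3: 2, 4: 1}
See 4: counts = {2: 3, 1: 1, 3: 2, 4: 2}

{2: 3, 1: 1, 3: 2, 4: 2}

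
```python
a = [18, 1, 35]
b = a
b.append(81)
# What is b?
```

After line 1: a = [18, 1, 35]
After line 2 (b = a is an alias, same object): a = [18, 1, 35], b = [18, 1, 35]
After line 3 (b.append mutates the shared list): a = [18, 1, 35, 81], b = [18, 1, 35, 81]

[18, 1, 35, 81]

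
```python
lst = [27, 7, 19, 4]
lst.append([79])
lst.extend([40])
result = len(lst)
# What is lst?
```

After line 1: lst = [27, 7, 19, 4]
After line 2 (append adds [79] as single element): lst = [27, 7, 19, 4, [79]]
After line 3 (extend unpacks [40], adds 40): lst = [27, 7, 19, 4, [79], 40]
After line 4: result = len(lst) = 6

[27, 7, 19, 4, [79], 40]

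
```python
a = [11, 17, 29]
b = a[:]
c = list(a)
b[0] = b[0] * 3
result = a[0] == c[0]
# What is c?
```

After line 1: a = [11, 17, 29]
After line 2 (b = a[:], copy): a = [11, 17, 29], b = [11, 17, 29]
After line 3 (c = list(a) is a copy, new object): c = [11, 17, 29]
After line 4 (b[0] = 11 * 3 = 33; only b mutates (copy)): a = [11, 17, 29], b = [33, 17, 29], c = [11, 17, 29]
After line 5 (a[0] = 11, c[0] = 11; result = True)

[11, 17, 29]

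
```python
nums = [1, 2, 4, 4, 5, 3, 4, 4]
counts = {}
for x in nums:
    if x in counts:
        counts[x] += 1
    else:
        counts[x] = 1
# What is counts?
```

Initial: counts = {}, nums = [1, 2, 4, 4, 5, 3, 4, 4]
See 1: counts = {1: 1}
See 2: counts = {1: 1, 2: 1}
See 4: counts = {1: 1, 2: 1, 4: 1}
See 4: counts = {1: 1, 2: 1, 4: 2}
See 5: counts = {1: 1, 2: 1, 4: 2, 5: 1}
See 3: counts = {1: 1, 2: 1, 4: 2, 5: 1, 3: 1}
See 4: counts = {1: 1, 2: 1, 4: 3, 5: 1, 3: 1}
See 4: counts = {1: 1, 2: 1, 4: 4, 5: 1, 3: 1}

{1: 1, 2: 1, 4: 4, 5: 1, 3: 1}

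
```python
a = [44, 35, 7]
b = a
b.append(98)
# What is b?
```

After line 1: a = [44, 35, 7]
After line 2 (b = a is an alias, same object): a = [44, 35, 7], b = [44, 35, 7]
After line 3 (b.append mutates the shared list): a = [44, 35, 7, 98], b = [44, 35, 7, 98]

[44, 35, 7, 98]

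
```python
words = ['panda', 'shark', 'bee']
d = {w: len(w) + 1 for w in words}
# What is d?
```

{'panda': 6, 'shark': 6, 'bee': 4}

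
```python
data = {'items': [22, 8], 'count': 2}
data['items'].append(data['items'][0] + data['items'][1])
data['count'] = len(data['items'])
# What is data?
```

After line 1: data = {'items': [22, 8], 'count': 2}
After line 2 (append 22 + 8 = 30): data = {'items': [22, 8, 30], 'count': 2}
After line 3 (count = len(items) = 3): data = {'items': [22, 8, 30], 'count': 3}

{'items': [22, 8, 30], 'count': 3}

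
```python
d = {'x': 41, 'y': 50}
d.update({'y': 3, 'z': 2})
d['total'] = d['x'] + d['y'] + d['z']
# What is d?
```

After line 1: d = {'x': 41, 'y': 50}
After line 2 (y overwritten, z added): d = {'x': 41, 'y': 3, 'z': 2}
After line 3 (total = 41 + 3 + 2 = 46): d = {'x': 41, 'y': 3, 'z': 2, 'total': 46}

{'x': 41, 'y': 3, 'z': 2, 'total': 46}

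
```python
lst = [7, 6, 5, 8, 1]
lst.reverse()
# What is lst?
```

[1, 8, 5, 6, 7]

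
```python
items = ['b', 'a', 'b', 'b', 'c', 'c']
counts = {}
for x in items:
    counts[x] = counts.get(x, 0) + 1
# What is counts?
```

Initial: counts = {}, items = ['b', 'a', 'b', 'b', 'c', 'c']
See 'b': counts = {'b': 1}
See 'a': counts = {'b': 1, 'a': 1}
See 'b': counts = {'b': 2, 'a': 1}
See 'b': counts = {'b': 3, 'a': 1}
See 'c': counts = {'b': 3, 'a': 1, 'c': 1}
See 'c': counts = {'b': 3, 'a': 1, 'c': 2}

{'b': 3, 'a': 1, 'c': 2}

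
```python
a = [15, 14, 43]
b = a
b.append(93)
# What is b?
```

After line 1: a = [15, 14, 43]
After line 2 (b = a is an alias, same object): a = [15, 14, 43], b = [15, 14, 43]
After line 3 (b.append mutates the shared list): a = [15, 14, 43, 93], b = [15, 14, 43, 93]

[15, 14, 43, 93]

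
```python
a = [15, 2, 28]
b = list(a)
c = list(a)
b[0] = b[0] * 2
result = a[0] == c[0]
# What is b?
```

After line 1: a = [15, 2, 28]
After line 2 (b = list(a), copy): a = [15, 2, 28], b = [15, 2, 28]
After line 3 (c = list(a) is a copy, new object): c = [15, 2, 28]
After line 4 (b[0] = 15 * 2 = 30; only b mutates (copy)): a = [15, 2, 28], b = [30, 2, 28], c = [15, 2, 28]
After line 5 (a[0] = 15, c[0] = 15; result = True)

[30, 2, 28]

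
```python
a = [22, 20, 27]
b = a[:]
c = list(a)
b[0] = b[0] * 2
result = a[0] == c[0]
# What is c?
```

After line 1: a = [22, 20, 27]
After line 2 (b = a[:], copy): a = [22, 20, 27], b = [22, 20, 27]
After line 3 (c = list(a) is a copy, new object): c = [22, 20, 27]
After line 4 (b[0] = 22 * 2 = 44; only b mutates (copy)): a = [22, 20, 27], b = [44, 20, 27], c = [22, 20, 27]
After line 5 (a[0] = 22, c[0] = 22; result = True)

[22, 20, 27]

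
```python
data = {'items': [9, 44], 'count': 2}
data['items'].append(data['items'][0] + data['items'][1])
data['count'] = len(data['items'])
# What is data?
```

After line 1: data = {'items': [9, 44], 'count': 2}
After line 2 (append 9 + 44 = 53): data = {'items': [9, 44, 53], 'count': 2}
After line 3 (count = len(items) = 3): data = {'items': [9, 44, 53], 'count': 3}

{'items': [9, 44, 53], 'count': 3}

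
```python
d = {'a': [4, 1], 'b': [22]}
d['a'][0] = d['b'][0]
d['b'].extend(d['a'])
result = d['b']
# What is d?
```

After line 1: d = {'a': [4, 1], 'b': [22]}
After line 2 (a[0] = b[0] = 22): d = {'a': [22, 1], 'b': [22]}
After line 3 (b.extend(a) appends [22, 1]): d = {'a': [22, 1], 'b': [22, 22, 1]}
After line 4: result = d['b'] = [22, 22, 1]

{'a': [22, 1], 'b': [22, 22, 1]}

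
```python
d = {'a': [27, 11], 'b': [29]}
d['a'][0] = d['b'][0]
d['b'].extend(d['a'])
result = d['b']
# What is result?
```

After line 1: d = {'a': [27, 11], 'b': [29]}
After line 2 (a[0] = b[0] = 29): d = {'a': [29, 11], 'b': [29]}
After line 3 (b.extend(a) appends [29, 11]): d = {'a': [29, 11], 'b': [29, 29, 11]}
After line 4: result = d['b'] = [29, 29, 11]

[29, 29, 11]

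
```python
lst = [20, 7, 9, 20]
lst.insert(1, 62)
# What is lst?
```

[20, 62, 7, 9, 20]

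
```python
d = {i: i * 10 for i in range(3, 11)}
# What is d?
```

{3: 30, 4: 40, 5: 50, 6: 60, 7: 70, 8: 80, 9: 90, 10: 100}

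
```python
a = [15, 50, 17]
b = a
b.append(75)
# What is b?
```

After line 1: a = [15, 50, 17]
After line 2 (b = a is an alias, same object): a = [15, 50, 17], b = [15, 50, 17]
After line 3 (b.append mutates the shared list): a = [15, 50, 17, 75], b = [15, 50, 17, 75]

[15, 50, 17, 75]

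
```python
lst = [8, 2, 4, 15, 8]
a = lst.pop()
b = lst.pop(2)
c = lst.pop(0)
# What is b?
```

After line 1: lst = [8, 2, 4, 15, 8]
After line 2 (pop() -> a = 8): lst = [8, 2, 4, 15]
After line 3 (pop(2) -> b = 4): lst = [8, 2, 15]
After line 4 (pop(0) -> c = 8): lst = [2, 15]

4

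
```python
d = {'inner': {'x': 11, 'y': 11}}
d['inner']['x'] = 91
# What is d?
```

After line 1: d = {'inner': {'x': 11, 'y': 11}}
After line 2 (inner x overwritten): d = {'inner': {'x': 91, 'y': 11}}

{'inner': {'x': 91, 'y': 11}}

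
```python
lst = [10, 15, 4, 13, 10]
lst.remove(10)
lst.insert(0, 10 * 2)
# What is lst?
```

After line 1: lst = [10, 15, 4, 13, 10]
After line 2 (remove first 10): lst = [15, 4, 13, 10]
After line 3 (insert 20 at index 0): lst = [20, 15, 4, 13, 10]

[20, 15, 4, 13, 10]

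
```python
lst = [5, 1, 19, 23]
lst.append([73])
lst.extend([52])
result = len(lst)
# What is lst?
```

After line 1: lst = [5, 1, 19, 23]
After line 2 (append adds [73] as single element): lst = [5, 1, 19, 23, [73]]
After line 3 (extend unpacks [52], adds 52): lst = [5, 1, 19, 23, [73], 52]
After line 4: result = len(lst) = 6

[5, 1, 19, 23, [73], 52]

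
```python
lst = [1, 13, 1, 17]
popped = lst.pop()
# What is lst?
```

[1, 13, 1]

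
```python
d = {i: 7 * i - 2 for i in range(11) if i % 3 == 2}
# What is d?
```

{2: 12, 5: 33, 8: 54}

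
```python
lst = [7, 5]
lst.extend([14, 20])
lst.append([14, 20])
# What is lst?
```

After line 1: lst = [7, 5]
After line 2 (extend unpacks [14, 20]): lst = [7, 5, 14, 20]
After line 3 (append adds [14, 20] as single element): lst = [7, 5, 14, 20, [14, 20]]

[7, 5, 14, 20, [14, 20]]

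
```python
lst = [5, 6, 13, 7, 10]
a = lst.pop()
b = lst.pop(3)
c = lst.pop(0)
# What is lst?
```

After line 1: lst = [5, 6, 13, 7, 10]
After line 2 (pop() -> a = 10): lst = [5, 6, 13, 7]
After line 3 (pop(3) -> b = 7): lst = [5, 6, 13]
After line 4 (pop(0) -> c = 5): lst = [6, 13]

[6, 13]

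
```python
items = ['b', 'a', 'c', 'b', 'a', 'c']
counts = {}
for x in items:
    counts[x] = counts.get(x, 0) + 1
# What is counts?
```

Initial: counts = {}, items = ['b', 'a', 'c', 'b', 'a', 'c']
See 'b': counts = {'b': 1}
See 'a': counts = {'b': 1, 'a': 1}
See 'c': counts = {'b': 1, 'a': 1, 'c': 1}
See 'b': counts = {'b': 2, 'a': 1, 'c': 1}
See 'a': counts = {'b': 2, 'a': 2, 'c': 1}
See 'c': counts = {'b': 2, 'a': 2, 'c': 2}

{'b': 2, 'a': 2, 'c': 2}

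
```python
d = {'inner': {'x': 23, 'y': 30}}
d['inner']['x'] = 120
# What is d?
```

After line 1: d = {'inner': {'x': 23, 'y': 30}}
After line 2 (inner x overwritten): d = {'inner': {'x': 120, 'y': 30}}

{'inner': {'x': 120, 'y': 30}}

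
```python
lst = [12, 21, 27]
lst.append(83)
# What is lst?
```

[12, 21, 27, 83]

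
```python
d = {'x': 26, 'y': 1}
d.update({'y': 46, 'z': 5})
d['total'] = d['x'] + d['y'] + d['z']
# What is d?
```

After line 1: d = {'x': 26, 'y': 1}
After line 2 (y overwritten, z added): d = {'x': 26, 'y': 46, 'z': 5}
After line 3 (total = 26 + 46 + 5 = 77): d = {'x': 26, 'y': 46, 'z': 5, 'total': 77}

{'x': 26, 'y': 46, 'z': 5, 'total': 77}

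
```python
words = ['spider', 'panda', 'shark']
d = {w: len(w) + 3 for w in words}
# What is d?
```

{'spider': 9, 'panda': 8, 'shark': 8}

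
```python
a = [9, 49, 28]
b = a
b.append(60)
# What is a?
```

After line 1: a = [9, 49, 28]
After line 2 (b = a is an alias, same object): a = [9, 49, 28], b = [9, 49, 28]
After line 3 (b.append mutates the shared list): a = [9, 49, 28, 60], b = [9, 49, 28, 60]

[9, 49, 28, 60]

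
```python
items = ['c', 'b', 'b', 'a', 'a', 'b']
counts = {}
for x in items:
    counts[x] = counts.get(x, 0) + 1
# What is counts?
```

Initial: counts = {}, items = ['c', 'b', 'b', 'a', 'a', 'b']
See 'c': counts = {'c': 1}
See 'b': counts = {'c': 1, 'b': 1}
See 'b': counts = {'c': 1, 'b': 2}
See 'a': counts = {'c': 1, 'b': 2, 'a': 1}
See 'a': counts = {'c': 1, 'b': 2, 'a': 2}
See 'b': counts = {'c': 1, 'b': 3, 'a': 2}

{'c': 1, 'b': 3, 'a': 2}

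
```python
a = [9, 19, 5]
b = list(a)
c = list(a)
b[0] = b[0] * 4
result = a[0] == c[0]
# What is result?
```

After line 1: a = [9, 19, 5]
After line 2 (b = list(a), copy): a = [9, 19, 5], b = [9, 19, 5]
After line 3 (c = list(a) is a copy, new object): c = [9, 19, 5]
After line 4 (b[0] = 9 * 4 = 36; only b mutates (copy)): a = [9, 19, 5], b = [36, 19, 5], c = [9, 19, 5]
After line 5 (a[0] = 9, c[0] = 9; result = True)

True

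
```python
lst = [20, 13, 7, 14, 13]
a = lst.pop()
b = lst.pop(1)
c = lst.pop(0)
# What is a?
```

After line 1: lst = [20, 13, 7, 14, 13]
After line 2 (pop() -> a = 13): lst = [20, 13, 7, 14]
After line 3 (pop(1) -> b = 13): lst = [20, 7, 14]
After line 4 (pop(0) -> c = 20): lst = [7, 14]

13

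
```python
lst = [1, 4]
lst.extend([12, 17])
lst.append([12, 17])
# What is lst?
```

After line 1: lst = [1, 4]
After line 2 (extend unpacks [12, 17]): lst = [1, 4, 12, 17]
After line 3 (append adds [12, 17] as single element): lst = [1, 4, 12, 17, [12, 17]]

[1, 4, 12, 17, [12, 17]]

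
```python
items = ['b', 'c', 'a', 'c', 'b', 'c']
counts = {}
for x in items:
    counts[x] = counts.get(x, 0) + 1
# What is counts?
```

Initial: counts = {}, items = ['b', 'c', 'a', 'c', 'b', 'c']
See 'b': counts = {'b': 1}
See 'c': counts = {'b': 1, 'c': 1}
See 'a': counts = {'b': 1, 'c': 1, 'a': 1}
See 'c': counts = {'b': 1, 'c': 2, 'a': 1}
See 'b': counts = {'b': 2, 'c': 2, 'a': 1}
See 'c': counts = {'b': 2, 'c': 3, 'a': 1}

{'b': 2, 'c': 3, 'a': 1}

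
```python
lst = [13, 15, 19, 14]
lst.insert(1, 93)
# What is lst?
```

[13, 93, 15, 19, 14]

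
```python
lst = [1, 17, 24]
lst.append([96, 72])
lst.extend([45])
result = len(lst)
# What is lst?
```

After line 1: lst = [1, 17, 24]
After line 2 (append adds [96, 72] as single element): lst = [1, 17, 24, [96, 72]]
After line 3 (extend unpacks [45], adds 45): lst = [1, 17, 24, [96, 72], 45]
After line 4: result = len(lst) = 5

[1, 17, 24, [96, 72], 45]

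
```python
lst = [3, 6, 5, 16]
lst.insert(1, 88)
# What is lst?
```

[3, 88, 6, 5, 16]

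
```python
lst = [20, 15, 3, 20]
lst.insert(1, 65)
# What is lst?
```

[20, 65, 15, 3, 20]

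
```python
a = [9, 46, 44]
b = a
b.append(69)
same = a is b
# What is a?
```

After line 1: a = [9, 46, 44]
After line 2 (b = a is an alias, same object): a = [9, 46, 44], b = [9, 46, 44]
After line 3 (b.append mutates the shared list): a = [9, 46, 44, 69], b = [9, 46, 44, 69]
After line 4 (same = a is b; same object -> True): same = True

[9, 46, 44, 69]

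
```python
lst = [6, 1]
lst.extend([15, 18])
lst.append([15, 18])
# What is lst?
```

After line 1: lst = [6, 1]
After line 2 (extend unpacks [15, 18]): lst = [6, 1, 15, 18]
After line 3 (append adds [15, 18] as single element): lst = [6, 1, 15, 18, [15, 18]]

[6, 1, 15, 18, [15, 18]]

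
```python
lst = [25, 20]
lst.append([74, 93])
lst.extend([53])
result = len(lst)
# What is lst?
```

After line 1: lst = [25, 20]
After line 2 (append adds [74, 93] as single element): lst = [25, 20, [74, 93]]
After line 3 (extend unpacks [53], adds 53): lst = [25, 20, [74, 93], 53]
After line 4: result = len(lst) = 4

[25, 20, [74, 93], 53]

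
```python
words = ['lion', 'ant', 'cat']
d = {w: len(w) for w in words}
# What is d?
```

{'lion': 4, 'ant': 3, 'cat': 3}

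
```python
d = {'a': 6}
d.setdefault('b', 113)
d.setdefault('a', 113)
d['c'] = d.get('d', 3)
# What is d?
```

After line 1: d = {'a': 6}
After line 2 (setdefault adds 'b'=113): d = {'a': 6, 'b': 113}
After line 3 (setdefault 'a' no-op, already exists): d = {'a': 6, 'b': 113}
After line 4 (get('d', 3) returns default since 'd' not in d): d = {'a': 6, 'b': 113, 'c': 3}

{'a': 6, 'b': 113, 'c': 3}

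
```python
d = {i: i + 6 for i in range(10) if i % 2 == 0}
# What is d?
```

{0: 6, 2: 8, 4: 10, 6: 12, 8: 14}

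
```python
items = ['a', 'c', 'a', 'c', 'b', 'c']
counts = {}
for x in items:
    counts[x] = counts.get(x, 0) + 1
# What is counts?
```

Initial: counts = {}, items = ['a', 'c', 'a', 'c', 'b', 'c']
See 'a': counts = {'a': 1}
See 'c': counts = {'a': 1, 'c': 1}
See 'a': counts = {'a': 2, 'c': 1}
See 'c': counts = {'a': 2, 'c': 2}
See 'b': counts = {'a': 2, 'c': 2, 'b': 1}
See 'c': counts = {'a': 2, 'c': 3, 'b': 1}

{'a': 2, 'c': 3, 'b': 1}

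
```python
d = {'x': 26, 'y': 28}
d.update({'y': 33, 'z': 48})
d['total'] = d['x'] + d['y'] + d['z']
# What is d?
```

After line 1: d = {'x': 26, 'y': 28}
After line 2 (y overwritten, z added): d = {'x': 26, 'y': 33, 'z': 48}
After line 3 (total = 26 + 33 + 48 = 107): d = {'x': 26, 'y': 33, 'z': 48, 'total': 107}

{'x': 26, 'y': 33, 'z': 48, 'total': 107}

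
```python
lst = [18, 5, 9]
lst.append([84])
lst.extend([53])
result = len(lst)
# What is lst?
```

After line 1: lst = [18, 5, 9]
After line 2 (append adds [84] as single element): lst = [18, 5, 9, [84]]
After line 3 (extend unpacks [53], adds 53): lst = [18, 5, 9, [84], 53]
After line 4: result = len(lst) = 5

[18, 5, 9, [84], 53]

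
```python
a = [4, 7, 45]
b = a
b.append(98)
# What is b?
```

After line 1: a = [4, 7, 45]
After line 2 (b = a is an alias, same object): a = [4, 7, 45], b = [4, 7, 45]
After line 3 (b.append mutates the shared list): a = [4, 7, 45, 98], b = [4, 7, 45, 98]

[4, 7, 45, 98]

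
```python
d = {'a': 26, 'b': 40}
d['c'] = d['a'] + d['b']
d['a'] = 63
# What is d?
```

After line 1: d = {'a': 26, 'b': 40}
After line 2 (d['c'] = 26 + 40): d = {'a': 26, 'b': 40, 'c': 66}
After line 3: d = {'a': 63, 'b': 40, 'c': 66}

{'a': 63, 'b': 40, 'c': 66}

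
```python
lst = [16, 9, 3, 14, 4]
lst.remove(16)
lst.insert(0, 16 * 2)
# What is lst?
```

After line 1: lst = [16, 9, 3, 14, 4]
After line 2 (remove first 16): lst = [9, 3, 14, 4]
After line 3 (insert 32 at index 0): lst = [32, 9, 3, 14, 4]

[32, 9, 3, 14, 4]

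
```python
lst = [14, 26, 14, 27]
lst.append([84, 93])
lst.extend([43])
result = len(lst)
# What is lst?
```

After line 1: lst = [14, 26, 14, 27]
After line 2 (append adds [84, 93] as single element): lst = [14, 26, 14, 27, [84, 93]]
After line 3 (extend unpacks [43], adds 43): lst = [14, 26, 14, 27, [84, 93], 43]
After line 4: result = len(lst) = 6

[14, 26, 14, 27, [84, 93], 43]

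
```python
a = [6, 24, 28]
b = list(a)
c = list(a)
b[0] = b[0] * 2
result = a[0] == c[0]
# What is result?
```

After line 1: a = [6, 24, 28]
After line 2 (b = list(a), copy): a = [6, 24, 28], b = [6, 24, 28]
After line 3 (c = list(a) is a copy, new object): c = [6, 24, 28]
After line 4 (b[0] = 6 * 2 = 12; only b mutates (copy)): a = [6, 24, 28], b = [12, 24, 28], c = [6, 24, 28]
After line 5 (a[0] = 6, c[0] = 6; result = True)

True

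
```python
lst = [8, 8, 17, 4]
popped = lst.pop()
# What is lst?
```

[8, 8, 17]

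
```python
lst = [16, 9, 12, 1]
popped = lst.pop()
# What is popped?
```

1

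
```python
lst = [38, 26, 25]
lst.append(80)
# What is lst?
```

[38, 26, 25, 80]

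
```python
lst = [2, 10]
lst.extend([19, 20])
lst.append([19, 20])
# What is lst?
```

After line 1: lst = [2, 10]
After line 2 (extend unpacks [19, 20]): lst = [2, 10, 19, 20]
After line 3 (append adds [19, 20] as single element): lst = [2, 10, 19, 20, [19, 20]]

[2, 10, 19, 20, [19, 20]]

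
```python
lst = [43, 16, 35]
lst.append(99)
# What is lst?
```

[43, 16, 35, 99]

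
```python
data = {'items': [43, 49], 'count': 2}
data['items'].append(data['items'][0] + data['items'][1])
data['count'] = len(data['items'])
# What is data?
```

After line 1: data = {'items': [43, 49], 'count': 2}
After line 2 (append 43 + 49 = 92): data = {'items': [43, 49, 92], 'count': 2}
After line 3 (count = len(items) = 3): data = {'items': [43, 49, 92], 'count': 3}

{'items': [43, 49, 92], 'count': 3}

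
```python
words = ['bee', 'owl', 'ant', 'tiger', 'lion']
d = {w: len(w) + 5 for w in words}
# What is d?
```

{'bee': 8, 'owl': 8, 'ant': 8, 'tiger': 10, 'lion': 9}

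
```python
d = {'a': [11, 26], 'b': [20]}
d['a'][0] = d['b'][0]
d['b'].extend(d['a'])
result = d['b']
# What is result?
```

After line 1: d = {'a': [11, 26], 'b': [20]}
After line 2 (a[0] = b[0] = 20): d = {'a': [20, 26], 'b': [20]}
After line 3 (b.extend(a) appends [20, 26]): d = {'a': [20, 26], 'b': [20, 20, 26]}
After line 4: result = d['b'] = [20, 20, 26]

[20, 20, 26]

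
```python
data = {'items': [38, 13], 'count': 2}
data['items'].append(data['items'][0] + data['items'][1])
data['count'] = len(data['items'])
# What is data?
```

After line 1: data = {'items': [38, 13], 'count': 2}
After line 2 (append 38 + 13 = 51): data = {'items': [38, 13, 51], 'count': 2}
After line 3 (count = len(items) = 3): data = {'items': [38, 13, 51], 'count': 3}

{'items': [38, 13, 51], 'count': 3}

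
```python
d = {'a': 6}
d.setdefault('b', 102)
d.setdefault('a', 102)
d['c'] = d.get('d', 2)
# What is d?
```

After line 1: d = {'a': 6}
After line 2 (setdefault adds 'b'=102): d = {'a': 6, 'b': 102}
After line 3 (setdefault 'a' no-op, already exists): d = {'a': 6, 'b': 102}
After line 4 (get('d', 2) returns default since 'd' not in d): d = {'a': 6, 'b': 102, 'c': 2}

{'a': 6, 'b': 102, 'c': 2}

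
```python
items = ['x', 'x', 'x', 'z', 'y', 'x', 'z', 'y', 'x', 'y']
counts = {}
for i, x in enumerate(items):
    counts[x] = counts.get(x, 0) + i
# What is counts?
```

Initial: counts = {}, items = ['x', 'x', 'x', 'z', 'y', 'x', 'z', 'y', 'x', 'y']
i=0, x='x': counts = {'x': 0}
i=1, x='x': counts = {'x': 1}
i=2, x='x': counts = {'x': 3}
i=3, x='z': counts = {'x': 3, 'z': 3}
i=4, x='y': counts = {'x': 3, 'z': 3, 'y': 4}
i=5, x='x': counts = {'x': 8, 'z': 3, 'y': 4}
i=6, x='z': counts = {'x': 8, 'z': 9, 'y': 4}
i=7, x='y': counts = {'x': 8, 'z': 9, 'y': 11}
i=8, x='x': counts = {'x': 16, 'z': 9, 'y': 11}
i=9, x='y': counts = {'x': 16, 'z': 9, 'y': 20}

{'x': 16, 'z': 9, 'y': 20}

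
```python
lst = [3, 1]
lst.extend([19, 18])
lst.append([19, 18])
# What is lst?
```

After line 1: lst = [3, 1]
After line 2 (extend unpacks [19, 18]): lst = [3, 1, 19, 18]
After line 3 (append adds [19, 18] as single element): lst = [3, 1, 19, 18, [19, 18]]

[3, 1, 19, 18, [19, 18]]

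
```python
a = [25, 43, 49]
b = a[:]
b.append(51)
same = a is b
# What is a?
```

After line 1: a = [25, 43, 49]
After line 2 (b = a[:] is a shallow copy, new object): a = [25, 43, 49], b = [25, 43, 49]
After line 3 (append only mutates b): a = [25, 43, 49], b = [25, 43, 49, 51]
After line 4 (same = a is b; different objects -> False): same = False

[25, 43, 49]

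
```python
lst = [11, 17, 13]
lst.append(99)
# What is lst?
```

[11, 17, 13, 99]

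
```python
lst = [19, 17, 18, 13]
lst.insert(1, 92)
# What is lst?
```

[19, 92, 17, 18, 13]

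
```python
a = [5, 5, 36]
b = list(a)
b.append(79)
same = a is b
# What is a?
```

After line 1: a = [5, 5, 36]
After line 2 (b = list(a) is a shallow copy, new object): a = [5, 5, 36], b = [5, 5, 36]
After line 3 (append only mutates b): a = [5, 5, 36], b = [5, 5, 36, 79]
After line 4 (same = a is b; different objects -> False): same = False

[5, 5, 36]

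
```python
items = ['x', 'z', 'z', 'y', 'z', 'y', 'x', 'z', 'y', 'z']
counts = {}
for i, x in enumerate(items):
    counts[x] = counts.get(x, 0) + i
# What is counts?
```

Initial: counts = {}, items = ['x', 'z', 'z', 'y', 'z', 'y', 'x', 'z', 'y', 'z']
i=0, x='x': counts = {'x': 0}
i=1, x='z': counts = {'x': 0, 'z': 1}
i=2, x='z': counts = {'x': 0, 'z': 3}
i=3, x='y': counts = {'x': 0, 'z': 3, 'y': 3}
i=4, x='z': counts = {'x': 0, 'z': 7, 'y': 3}
i=5, x='y': counts = {'x': 0, 'z': 7, 'y': 8}
i=6, x='x': counts = {'x': 6, 'z': 7, 'y': 8}
i=7, x='z': counts = {'x': 6, 'z': 14, 'y': 8}
i=8, x='y': counts = {'x': 6, 'z': 14, 'y': 16}
i=9, x='z': counts = {'x': 6, 'z': 23, 'y': 16}

{'x': 6, 'z': 23, 'y': 16}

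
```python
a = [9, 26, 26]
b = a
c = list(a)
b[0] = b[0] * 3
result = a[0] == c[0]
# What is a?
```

After line 1: a = [9, 26, 26]
After line 2 (b = a, alias): a = [9, 26, 26], b = [9, 26, 26]
After line 3 (c = list(a) is a copy, new object): c = [9, 26, 26]
After line 4 (b[0] = 9 * 3 = 27; mutates shared a/b): a = b = [27, 26, 26], c = [9, 26, 26]
After line 5 (a[0] = 27, c[0] = 9; result = False)

[27, 26, 26]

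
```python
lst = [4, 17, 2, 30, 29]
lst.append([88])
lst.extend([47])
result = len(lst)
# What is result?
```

After line 1: lst = [4, 17, 2, 30, 29]
After line 2 (append adds [88] as single element): lst = [4, 17, 2, 30, 29, [88]]
After line 3 (extend unpacks [47], adds 47): lst = [4, 17, 2, 30, 29, [88], 47]
After line 4: result = len(lst) = 7

7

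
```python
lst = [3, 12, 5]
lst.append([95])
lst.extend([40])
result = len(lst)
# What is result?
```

After line 1: lst = [3, 12, 5]
After line 2 (append adds [95] as single element): lst = [3, 12, 5, [95]]
After line 3 (extend unpacks [40], adds 40): lst = [3, 12, 5, [95], 40]
After line 4: result = len(lst) = 5

5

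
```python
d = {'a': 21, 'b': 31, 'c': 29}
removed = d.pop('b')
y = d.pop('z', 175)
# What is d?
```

After line 1: d = {'a': 21, 'b': 31, 'c': 29}
After line 2 (pop 'b' returns 31): d = {'a': 21, 'c': 29}, removed = 31
After line 3 (pop 'z' missing, returns default 175): d = {'a': 21, 'c': 29}, y = 175

{'a': 21, 'c': 29}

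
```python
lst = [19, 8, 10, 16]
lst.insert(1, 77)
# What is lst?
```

[19, 77, 8, 10, 16]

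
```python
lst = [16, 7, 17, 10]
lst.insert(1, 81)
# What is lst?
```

[16, 81, 7, 17, 10]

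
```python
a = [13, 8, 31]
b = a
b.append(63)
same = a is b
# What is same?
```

After line 1: a = [13, 8, 31]
After line 2 (b = a is an alias, same object): a = [13, 8, 31], b = [13, 8, 31]
After line 3 (b.append mutates the shared list): a = [13, 8, 31, 63], b = [13, 8, 31, 63]
After line 4 (same = a is b; same object -> True): same = True

True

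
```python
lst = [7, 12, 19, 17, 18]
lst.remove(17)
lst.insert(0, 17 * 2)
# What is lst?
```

After line 1: lst = [7, 12, 19, 17, 18]
After line 2 (remove first 17): lst = [7, 12, 19, 18]
After line 3 (insert 34 at index 0): lst = [34, 7, 12, 19, 18]

[34, 7, 12, 19, 18]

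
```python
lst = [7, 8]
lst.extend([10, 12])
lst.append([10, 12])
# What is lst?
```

After line 1: lst = [7, 8]
After line 2 (extend unpacks [10, 12]): lst = [7, 8, 10, 12]
After line 3 (append adds [10, 12] as single element): lst = [7, 8, 10, 12, [10, 12]]

[7, 8, 10, 12, [10, 12]]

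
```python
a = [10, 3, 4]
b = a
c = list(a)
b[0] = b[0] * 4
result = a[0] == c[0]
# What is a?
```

After line 1: a = [10, 3, 4]
After line 2 (b = a, alias): a = [10, 3, 4], b = [10, 3, 4]
After line 3 (c = list(a) is a copy, new object): c = [10, 3, 4]
After line 4 (b[0] = 10 * 4 = 40; mutates shared a/b): a = b = [40, 3, 4], c = [10, 3, 4]
After line 5 (a[0] = 40, c[0] = 10; result = False)

[40, 3, 4]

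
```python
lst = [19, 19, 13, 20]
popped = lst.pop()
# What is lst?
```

[19, 19, 13]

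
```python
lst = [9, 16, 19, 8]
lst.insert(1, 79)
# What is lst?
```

[9, 79, 16, 19, 8]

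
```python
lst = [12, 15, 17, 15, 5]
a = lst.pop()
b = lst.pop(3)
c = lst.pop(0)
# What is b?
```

After line 1: lst = [12, 15, 17, 15, 5]
After line 2 (pop() -> a = 5): lst = [12, 15, 17, 15]
After line 3 (pop(3) -> b = 15): lst = [12, 15, 17]
After line 4 (pop(0) -> c = 12): lst = [15, 17]

15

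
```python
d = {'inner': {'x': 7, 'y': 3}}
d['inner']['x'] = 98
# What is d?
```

After line 1: d = {'inner': {'x': 7, 'y': 3}}
After line 2 (inner x overwritten): d = {'inner': {'x': 98, 'y': 3}}

{'inner': {'x': 98, 'y': 3}}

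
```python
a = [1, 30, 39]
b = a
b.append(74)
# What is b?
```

After line 1: a = [1, 30, 39]
After line 2 (b = a is an alias, same object): a = [1, 30, 39], b = [1, 30, 39]
After line 3 (b.append mutates the shared list): a = [1, 30, 39, 74], b = [1, 30, 39, 74]

[1, 30, 39, 74]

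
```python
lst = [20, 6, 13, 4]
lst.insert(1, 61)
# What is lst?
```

[20, 61, 6, 13, 4]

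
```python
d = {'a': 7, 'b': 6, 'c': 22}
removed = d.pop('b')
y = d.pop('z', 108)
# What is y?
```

After line 1: d = {'a': 7, 'b': 6, 'c': 22}
After line 2 (pop 'b' returns 6): d = {'a': 7, 'c': 22}, removed = 6
After line 3 (pop 'z' missing, returns default 108): d = {'a': 7, 'c': 22}, y = 108

108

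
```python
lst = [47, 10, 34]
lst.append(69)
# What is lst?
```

[47, 10, 34, 69]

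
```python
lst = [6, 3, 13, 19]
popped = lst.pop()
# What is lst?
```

[6, 3, 13]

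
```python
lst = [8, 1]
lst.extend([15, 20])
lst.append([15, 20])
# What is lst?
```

After line 1: lst = [8, 1]
After line 2 (extend unpacks [15, 20]): lst = [8, 1, 15, 20]
After line 3 (append adds [15, 20] as single element): lst = [8, 1, 15, 20, [15, 20]]

[8, 1, 15, 20, [15, 20]]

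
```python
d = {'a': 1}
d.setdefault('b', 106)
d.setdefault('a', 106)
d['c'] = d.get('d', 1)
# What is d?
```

After line 1: d = {'a': 1}
After line 2 (setdefault adds 'b'=106): d = {'a': 1, 'b': 106}
After line 3 (setdefault 'a' no-op, already exists): d = {'a': 1, 'b': 106}
After line 4 (get('d', 1) returns default since 'd' not in d): d = {'a': 1, 'b': 106, 'c': 1}

{'a': 1, 'b': 106, 'c': 1}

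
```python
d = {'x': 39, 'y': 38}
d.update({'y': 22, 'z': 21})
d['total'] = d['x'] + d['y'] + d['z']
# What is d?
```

After line 1: d = {'x': 39, 'y': 38}
After line 2 (y overwritten, z added): d = {'x': 39, 'y': 22, 'z': 21}
After line 3 (total = 39 + 22 + 21 = 82): d = {'x': 39, 'y': 22, 'z': 21, 'total': 82}

{'x': 39, 'y': 22, 'z': 21, 'total': 82}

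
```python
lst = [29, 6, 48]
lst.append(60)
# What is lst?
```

[29, 6, 48, 60]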